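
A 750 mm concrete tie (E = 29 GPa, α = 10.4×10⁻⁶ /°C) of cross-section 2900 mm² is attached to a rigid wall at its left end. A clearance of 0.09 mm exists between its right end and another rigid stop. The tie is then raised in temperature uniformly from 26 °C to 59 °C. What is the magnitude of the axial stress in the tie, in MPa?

Free thermal elongation = αΔT L = 10.4×10⁻⁶ × 33 × 750 = 0.2574 mm.
The gap closes (δ_free > 0.09 mm) and the wall then resists a further 0.2574 − 0.09 = 0.1674 mm of expansion.
Compatibility: PL/(AE) = 0.1674 mm, so σ = P/A = E × (0.1674/750) = 6.473 MPa.

σ ≈ 6.47 MPa (compressive)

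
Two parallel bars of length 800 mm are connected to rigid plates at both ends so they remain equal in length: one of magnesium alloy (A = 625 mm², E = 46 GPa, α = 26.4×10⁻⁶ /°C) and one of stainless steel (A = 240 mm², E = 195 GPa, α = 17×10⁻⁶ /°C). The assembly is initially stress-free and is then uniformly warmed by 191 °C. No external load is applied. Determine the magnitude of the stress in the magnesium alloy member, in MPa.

Both members must finish at the same length. With the larger α, the magnesium alloy tends to over-expand; the plates restrain it, putting the magnesium alloy in compression and the stainless steel in tension. With no external load the two internal forces are equal and opposite, magnitude P.
Equating the net (thermal + elastic) strains gives |α₁ − α₂|·ΔT = P·[1/(A₁E₁) + 1/(A₂E₂)].
|α₁ − α₂|·ΔT = 9.4×10⁻⁶ × 191 = 0.001795.
1/(A₁E₁) + 1/(A₂E₂) = 1/(625×46×10³) + 1/(240×195×10³) = 5.615×10⁻⁸ N⁻¹.
P = 0.001795 / 5.615×10⁻⁸ = 31970 N = 31.97 kN.
σ_{magnesium alloy} = P/A₁ = 31970/625 = 51.16 MPa, compressive.

σ ≈ 51.2 MPa (compressive)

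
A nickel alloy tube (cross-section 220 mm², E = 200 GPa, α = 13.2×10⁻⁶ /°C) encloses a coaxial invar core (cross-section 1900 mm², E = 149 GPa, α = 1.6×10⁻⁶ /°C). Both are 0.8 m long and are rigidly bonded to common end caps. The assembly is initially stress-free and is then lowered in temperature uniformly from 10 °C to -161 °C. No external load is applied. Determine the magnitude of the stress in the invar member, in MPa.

σ ≈ 39.8 MPa (compressive)

Equilibrium of a rigid end plate with no external load gives equal and opposite internal forces ±P in the two members. Since α_{nickel alloy} > α_{invar}, cooling drives the nickel alloy into tension and the invar into compression.
Setting the final lengths equal and cancelling L: (α₁ − α₂)ΔT = P/(A₁E₁) + P/(A₂E₂).
|α₁ − α₂|·ΔT = 11.6×10⁻⁶ × 171 = 0.001984.
1/(A₁E₁) + 1/(A₂E₂) = 1/(220×200×10³) + 1/(1900×149×10³) = 2.626×10⁻⁸ N⁻¹.
P = 0.001984 / 2.626×10⁻⁸ = 75540 N = 75.54 kN.
σ_{invar} = P/A₂ = 75540/1900 = 39.76 MPa, compressive.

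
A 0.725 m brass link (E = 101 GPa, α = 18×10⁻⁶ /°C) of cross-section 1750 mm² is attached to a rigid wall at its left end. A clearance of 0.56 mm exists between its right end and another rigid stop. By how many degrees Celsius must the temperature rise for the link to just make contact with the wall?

Contact occurs when the free expansion equals the gap: αΔT L = 0.56 mm.
So ΔT = g/(αL) = 0.56/(18×10⁻⁶ × 725) = 42.91 °C.

ΔT ≈ 42.9 °C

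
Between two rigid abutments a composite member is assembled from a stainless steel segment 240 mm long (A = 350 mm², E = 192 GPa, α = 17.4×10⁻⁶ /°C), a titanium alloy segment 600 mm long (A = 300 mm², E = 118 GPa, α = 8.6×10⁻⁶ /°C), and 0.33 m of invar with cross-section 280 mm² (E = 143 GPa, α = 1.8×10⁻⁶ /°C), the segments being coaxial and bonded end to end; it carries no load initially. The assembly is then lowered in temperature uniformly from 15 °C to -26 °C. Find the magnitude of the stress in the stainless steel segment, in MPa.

If the supports were absent, the total length change would be Σ αᵢΔT Lᵢ = 17.4×10⁻⁶×41×240 + 8.6×10⁻⁶×41×600 + 1.8×10⁻⁶×41×330 = 0.4071 mm.
The rigid supports impose zero overall length change; the single axial force P common to all segments must satisfy P Σ Lᵢ/(AᵢEᵢ) = δ_free.
The series flexibility is Σ Lᵢ/(AᵢEᵢ) = 240/(350×192×10³) + 600/(300×118×10³) + 330/(280×143×10³) = 2.876×10⁻⁵ mm/N.
So P = 0.4071 / 2.876×10⁻⁵ = 14.15 kN, tensile.
σ_{stainless steel} = P / A = 14150 / 350 = 40.44 MPa.

σ ≈ 40.4 MPa (tensile)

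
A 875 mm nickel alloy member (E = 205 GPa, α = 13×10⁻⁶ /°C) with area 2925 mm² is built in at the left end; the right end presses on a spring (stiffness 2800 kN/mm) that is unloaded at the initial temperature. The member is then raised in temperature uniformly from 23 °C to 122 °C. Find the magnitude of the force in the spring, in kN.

P ≈ 620 kN

The unrestrained thermal change is αΔT L = 13×10⁻⁶ × 99 × 875 = 1.126 mm.
With a force P in the spring, the elastic change of the member is PL/(AE) and that of the spring is P/k; compatibility requires their sum to equal δ_free.
So P = δ_free / [L/(AE) + 1/k] = 1.126 / [ 875/(2925×205×10³) + 1/(2800×10³) ].
P = 1.126 / 1.816×10⁻⁶ = 620000 N.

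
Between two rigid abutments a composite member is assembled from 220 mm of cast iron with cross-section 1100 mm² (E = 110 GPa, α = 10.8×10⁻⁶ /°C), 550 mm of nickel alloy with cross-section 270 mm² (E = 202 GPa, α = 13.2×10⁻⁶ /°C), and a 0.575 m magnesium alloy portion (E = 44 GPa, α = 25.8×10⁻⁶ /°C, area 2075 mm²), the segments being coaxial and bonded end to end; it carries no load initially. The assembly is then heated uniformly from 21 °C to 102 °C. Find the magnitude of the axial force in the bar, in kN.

If the supports were absent, the total length change would be Σ αᵢΔT Lᵢ = 10.8×10⁻⁶×81×220 + 13.2×10⁻⁶×81×550 + 25.8×10⁻⁶×81×575 = 1.982 mm.
Since the ends are fixed, an axial force P builds up, equal in every segment, with P · Σ Lᵢ/(AᵢEᵢ) = δ_free.
The series flexibility is Σ Lᵢ/(AᵢEᵢ) = 220/(1100×110×10³) + 550/(270×202×10³) + 575/(2075×44×10³) = 1.82×10⁻⁵ mm/N.
P = 1.982 / 1.82×10⁻⁵ = 108900 N = 108.9 kN, compressive.

P ≈ 109 kN (compressive)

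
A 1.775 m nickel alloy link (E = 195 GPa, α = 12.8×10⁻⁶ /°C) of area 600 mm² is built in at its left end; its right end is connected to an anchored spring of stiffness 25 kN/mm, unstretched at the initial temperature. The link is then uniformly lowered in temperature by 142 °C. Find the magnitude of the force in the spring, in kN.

P ≈ 58.5 kN

The unrestrained thermal change is αΔT L = 12.8×10⁻⁶ × 142 × 1775 = 3.226 mm.
Let P be the tensile force in the spring. The link extends elastically by PL/(AE) and the spring stretches by P/k; together these equal δ_free.
P [ L/(AE) + 1/k ] = δ_free → P [ 1775/(600×195×10³) + 1/(25×10³) ] = 3.226.
P = 3.226 / 5.517×10⁻⁵ = 58480 N.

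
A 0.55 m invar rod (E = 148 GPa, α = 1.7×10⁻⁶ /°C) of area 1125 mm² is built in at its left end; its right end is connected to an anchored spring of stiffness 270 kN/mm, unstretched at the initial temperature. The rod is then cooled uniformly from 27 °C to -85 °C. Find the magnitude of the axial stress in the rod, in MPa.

Free thermal contraction: δ_free = αΔT L = 1.7×10⁻⁶ × 112 × 550 = 0.1047 mm.
With a force P in the spring, the elastic change of the rod is PL/(AE) and that of the spring is P/k; compatibility requires their sum to equal δ_free.
So P = δ_free / [L/(AE) + 1/k] = 0.1047 / [ 550/(1125×148×10³) + 1/(270×10³) ].
P = 0.1047 / 7.007×10⁻⁶ = 14950 N.
σ = P/A = 14950/1125 = 13.28 MPa.

σ ≈ 13.3 MPa (tensile)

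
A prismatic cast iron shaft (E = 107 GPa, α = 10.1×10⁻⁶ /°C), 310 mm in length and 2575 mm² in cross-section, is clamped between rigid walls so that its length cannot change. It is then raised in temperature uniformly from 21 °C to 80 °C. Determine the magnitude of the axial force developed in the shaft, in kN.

With zero net strain, σ = E·αΔT = 107 GPa × 10.1×10⁻⁶ × 59 = 63.76 MPa.
Axial force P = σA = 63.76 × 2575 = 164200 N = 164.2 kN, compressive.

P ≈ 164 kN (compressive)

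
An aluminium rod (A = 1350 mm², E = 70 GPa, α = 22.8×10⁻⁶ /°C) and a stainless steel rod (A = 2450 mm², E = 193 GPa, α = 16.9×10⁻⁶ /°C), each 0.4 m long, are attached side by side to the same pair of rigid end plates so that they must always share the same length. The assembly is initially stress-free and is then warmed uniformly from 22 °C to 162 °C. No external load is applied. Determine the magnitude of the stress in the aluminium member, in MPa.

Both members must finish at the same length. With the larger α, the aluminium tends to over-expand; the plates restrain it, putting the aluminium in compression and the stainless steel in tension. With no external load the two internal forces are equal and opposite, magnitude P.
Compatibility of the two members (thermal + elastic change equal): (α₁ − α₂)ΔT = P·[1/(A₁E₁) + 1/(A₂E₂)].
|α₁ − α₂|·ΔT = 5.9×10⁻⁶ × 140 = 0.000826.
1/(A₁E₁) + 1/(A₂E₂) = 1/(1350×70×10³) + 1/(2450×193×10³) = 1.27×10⁻⁸ N⁻¹.
So P = 0.000826 / 1.27×10⁻⁸ = 65.06 kN.
σ_{aluminium} = P/A₁ = 65060/1350 = 48.19 MPa, compressive.

σ ≈ 48.2 MPa (compressive)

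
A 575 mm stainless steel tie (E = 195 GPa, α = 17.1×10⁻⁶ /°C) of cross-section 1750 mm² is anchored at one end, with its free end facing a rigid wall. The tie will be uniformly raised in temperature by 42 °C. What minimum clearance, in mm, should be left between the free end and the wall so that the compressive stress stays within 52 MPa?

g ≈ 0.26 mm

With no wall the tie would lengthen by αΔT L = 17.1×10⁻⁶ × 42 × 575 = 0.413 mm.
At the allowable stress the elastic shortening the wall may impose is σL/E = 52 × 575 / (195×10³) = 0.1533 mm.
The gap must absorb the remainder: g_min = 0.413 − 0.1533 = 0.2596 mm.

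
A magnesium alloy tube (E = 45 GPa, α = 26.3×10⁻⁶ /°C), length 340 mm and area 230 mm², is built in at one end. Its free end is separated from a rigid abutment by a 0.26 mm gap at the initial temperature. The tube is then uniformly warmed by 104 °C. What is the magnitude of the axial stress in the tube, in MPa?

Free thermal elongation = αΔT L = 26.3×10⁻⁶ × 104 × 340 = 0.93 mm.
This exceeds the 0.26 mm gap, so the wall pushes back. The portion of expansion that must be recovered elastically is δ_free − gap = 0.93 − 0.26 = 0.67 mm.
That suppressed elongation corresponds to σ = E·Δ/L = 45×10³ × 0.67/340 = 88.67 MPa.

σ ≈ 88.7 MPa (compressive)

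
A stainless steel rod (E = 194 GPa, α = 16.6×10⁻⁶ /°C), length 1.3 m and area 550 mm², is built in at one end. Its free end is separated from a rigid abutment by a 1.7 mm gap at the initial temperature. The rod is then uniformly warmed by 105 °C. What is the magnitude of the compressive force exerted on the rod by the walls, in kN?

Unrestrained expansion: δ_free = αΔT L = 16.6×10⁻⁶ × 105 × 1300 = 2.266 mm.
After closing the 1.7 mm clearance, 2.266 − 1.7 = 0.5659 mm of expansion remains to be suppressed by the wall.
Compatibility: PL/(AE) = 0.5659 mm, so σ = P/A = E × (0.5659/1300) = 84.45 MPa.
P = σA = 84.45 × 550 = 46.45 kN.

P ≈ 46.4 kN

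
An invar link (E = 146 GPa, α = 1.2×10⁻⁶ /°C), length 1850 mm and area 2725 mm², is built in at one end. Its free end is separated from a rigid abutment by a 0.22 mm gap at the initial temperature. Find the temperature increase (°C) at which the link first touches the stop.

ΔT ≈ 99.1 °C

The gap closes when αΔT L = 0.22 mm, since the link is still unstressed at that instant.
ΔT = 0.22 / (1.2×10⁻⁶ × 1850) = 99.1 °C.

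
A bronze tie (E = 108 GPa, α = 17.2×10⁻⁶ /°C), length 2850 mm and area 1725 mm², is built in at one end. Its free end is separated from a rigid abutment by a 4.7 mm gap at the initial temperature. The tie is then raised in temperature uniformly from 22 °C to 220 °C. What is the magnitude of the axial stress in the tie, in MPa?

σ ≈ 190 MPa (compressive)

If the wall were absent the tie would grow by αΔT L = 17.2×10⁻⁶ × 198 × 2850 = 9.706 mm.
This exceeds the 4.7 mm gap, so the wall pushes back. The portion of expansion that must be recovered elastically is δ_free − gap = 9.706 − 4.7 = 5.006 mm.
So σ = E(δ_free − g)/L = 108×10³ × 5.006/2850 = 189.7 MPa.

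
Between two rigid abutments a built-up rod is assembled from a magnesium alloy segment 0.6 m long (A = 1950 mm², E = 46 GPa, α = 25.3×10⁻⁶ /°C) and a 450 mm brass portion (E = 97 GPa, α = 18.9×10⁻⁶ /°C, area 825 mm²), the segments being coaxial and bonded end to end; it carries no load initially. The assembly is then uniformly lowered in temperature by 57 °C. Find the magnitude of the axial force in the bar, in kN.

With the walls removed the bar would change length by δ_free = Σ αᵢΔT Lᵢ = 25.3×10⁻⁶×57×600 + 18.9×10⁻⁶×57×450 = 1.35 mm.
The walls prevent any net length change, so an axial force P (same in every segment) develops. Compatibility: P · Σ Lᵢ/(AᵢEᵢ) = δ_free.
The series flexibility is Σ Lᵢ/(AᵢEᵢ) = 600/(1950×46×10³) + 450/(825×97×10³) = 1.231×10⁻⁵ mm/N.
So P = 1.35 / 1.231×10⁻⁵ = 109.7 kN, tensile.

P ≈ 110 kN (tensile)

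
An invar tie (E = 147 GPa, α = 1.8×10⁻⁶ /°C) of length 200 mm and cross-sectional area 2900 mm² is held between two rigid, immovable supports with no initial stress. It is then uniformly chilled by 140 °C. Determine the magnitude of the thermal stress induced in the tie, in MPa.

σ ≈ 37 MPa (tensile)

The supports are rigid, so the total axial strain is zero. The restrained thermal strain is ε = αΔT = 1.8×10⁻⁶ × 140 = 252×10⁻⁶.
The stress required to suppress this strain is σ = Eε = 147×10³ × 252×10⁻⁶ = 37.04 MPa, tensile since the tie is trying to contract.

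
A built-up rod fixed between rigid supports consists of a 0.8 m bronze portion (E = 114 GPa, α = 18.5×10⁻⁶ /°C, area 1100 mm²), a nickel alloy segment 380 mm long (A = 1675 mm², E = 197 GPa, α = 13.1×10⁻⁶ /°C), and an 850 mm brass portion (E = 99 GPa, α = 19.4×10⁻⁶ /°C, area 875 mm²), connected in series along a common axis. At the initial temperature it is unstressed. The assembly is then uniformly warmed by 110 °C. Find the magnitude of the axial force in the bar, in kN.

P ≈ 230 kN (compressive)

Free thermal expansion of the whole bar: Σ αᵢΔT Lᵢ = 18.5×10⁻⁶×110×800 + 13.1×10⁻⁶×110×380 + 19.4×10⁻⁶×110×850 = 3.989 mm.
The rigid supports impose zero overall length change; the single axial force P common to all segments must satisfy P Σ Lᵢ/(AᵢEᵢ) = δ_free.
Σ Lᵢ/(AᵢEᵢ) = 800/(1100×114×10³) + 380/(1675×197×10³) + 850/(875×99×10³) = 1.734×10⁻⁵ mm/N.
P = 3.989 / 1.734×10⁻⁵ = 230000 N = 230 kN, compressive.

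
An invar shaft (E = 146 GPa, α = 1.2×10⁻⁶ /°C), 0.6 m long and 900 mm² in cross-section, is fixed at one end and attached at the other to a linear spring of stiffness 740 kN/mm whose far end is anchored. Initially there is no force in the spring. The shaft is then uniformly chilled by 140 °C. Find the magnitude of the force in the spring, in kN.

P ≈ 17 kN

If the spring were absent the shaft would shorten by αΔT L = 1.2×10⁻⁶ × 140 × 600 = 0.1008 mm.
With a force P in the spring, the elastic change of the shaft is PL/(AE) and that of the spring is P/k; compatibility requires their sum to equal δ_free.
So P = δ_free / [L/(AE) + 1/k] = 0.1008 / [ 600/(900×146×10³) + 1/(740×10³) ].
P = 0.1008 / 5.918×10⁻⁶ = 17030 N.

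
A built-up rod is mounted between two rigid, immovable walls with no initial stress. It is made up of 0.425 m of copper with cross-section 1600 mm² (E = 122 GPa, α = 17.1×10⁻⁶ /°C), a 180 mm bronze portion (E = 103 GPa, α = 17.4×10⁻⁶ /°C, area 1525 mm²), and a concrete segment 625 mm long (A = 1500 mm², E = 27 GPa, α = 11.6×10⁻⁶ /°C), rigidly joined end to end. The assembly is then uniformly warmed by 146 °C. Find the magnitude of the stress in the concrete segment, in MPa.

σ ≈ 91.6 MPa (compressive)

With the walls removed the bar would change length by δ_free = Σ αᵢΔT Lᵢ = 17.1×10⁻⁶×146×425 + 17.4×10⁻⁶×146×180 + 11.6×10⁻⁶×146×625 = 2.577 mm.
The rigid supports impose zero overall length change; the single axial force P common to all segments must satisfy P Σ Lᵢ/(AᵢEᵢ) = δ_free.
The series flexibility is Σ Lᵢ/(AᵢEᵢ) = 425/(1600×122×10³) + 180/(1525×103×10³) + 625/(1500×27×10³) = 1.876×10⁻⁵ mm/N.
P = 2.577 / 1.876×10⁻⁵ = 137400 N = 137.4 kN, compressive.
σ_{concrete} = P / A = 137400 / 1500 = 91.59 MPa.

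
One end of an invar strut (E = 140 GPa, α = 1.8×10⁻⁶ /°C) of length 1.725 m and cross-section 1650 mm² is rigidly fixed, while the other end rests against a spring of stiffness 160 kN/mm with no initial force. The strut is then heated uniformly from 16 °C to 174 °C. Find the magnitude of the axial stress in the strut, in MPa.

The unrestrained thermal change is αΔT L = 1.8×10⁻⁶ × 158 × 1725 = 0.4906 mm.
Let P be the compressive force at the spring. The strut shortens elastically by PL/(AE) and the spring compresses by P/k; together these equal δ_free.
P [ L/(AE) + 1/k ] = δ_free → P [ 1725/(1650×140×10³) + 1/(160×10³) ] = 0.4906.
P = 0.4906 / 1.372×10⁻⁵ = 35760 N.
σ = P/A = 35760/1650 = 21.67 MPa.

σ ≈ 21.7 MPa (compressive)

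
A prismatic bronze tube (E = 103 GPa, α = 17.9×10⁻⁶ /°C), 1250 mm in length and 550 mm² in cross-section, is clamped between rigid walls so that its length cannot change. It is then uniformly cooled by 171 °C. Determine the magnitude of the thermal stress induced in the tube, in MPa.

σ ≈ 315 MPa (tensile)

With length fixed, the mechanical strain must cancel the thermal strain αΔT = 17.9×10⁻⁶ × 171 = 3060.9×10⁻⁶.
The stress required to suppress this strain is σ = Eε = 103×10³ × 3060.9×10⁻⁶ = 315.3 MPa, tensile since the tube is trying to contract.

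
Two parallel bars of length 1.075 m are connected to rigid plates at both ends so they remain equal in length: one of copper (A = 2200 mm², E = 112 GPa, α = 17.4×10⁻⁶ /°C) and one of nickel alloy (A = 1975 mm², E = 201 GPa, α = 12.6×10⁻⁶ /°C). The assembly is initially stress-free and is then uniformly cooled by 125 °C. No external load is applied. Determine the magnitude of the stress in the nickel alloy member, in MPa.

σ ≈ 46.2 MPa (compressive)

Both members must finish at the same length. With the larger α, the copper tends to over-contract; the plates restrain it, putting the copper in tension and the nickel alloy in compression. With no external load the two internal forces are equal and opposite, magnitude P.
Equating the net (thermal + elastic) strains gives |α₁ − α₂|·ΔT = P·[1/(A₁E₁) + 1/(A₂E₂)].
|α₁ − α₂|·ΔT = 4.8×10⁻⁶ × 125 = 0.0006.
1/(A₁E₁) + 1/(A₂E₂) = 1/(2200×112×10³) + 1/(1975×201×10³) = 6.577×10⁻⁹ N⁻¹.
So P = 0.0006 / 6.577×10⁻⁹ = 91.22 kN.
σ_{nickel alloy} = P/A₂ = 91220/1975 = 46.19 MPa, compressive.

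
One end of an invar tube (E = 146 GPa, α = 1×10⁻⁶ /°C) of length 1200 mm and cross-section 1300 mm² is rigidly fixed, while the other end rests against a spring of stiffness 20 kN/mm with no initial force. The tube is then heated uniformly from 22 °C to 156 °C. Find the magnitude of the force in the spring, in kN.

The unrestrained thermal change is αΔT L = 1×10⁻⁶ × 134 × 1200 = 0.1608 mm.
With a force P in the spring, the elastic change of the tube is PL/(AE) and that of the spring is P/k; compatibility requires their sum to equal δ_free.
So P = δ_free / [L/(AE) + 1/k] = 0.1608 / [ 1200/(1300×146×10³) + 1/(20×10³) ].
P = 0.1608 / 5.632×10⁻⁵ = 2855 N.

P ≈ 2.85 kN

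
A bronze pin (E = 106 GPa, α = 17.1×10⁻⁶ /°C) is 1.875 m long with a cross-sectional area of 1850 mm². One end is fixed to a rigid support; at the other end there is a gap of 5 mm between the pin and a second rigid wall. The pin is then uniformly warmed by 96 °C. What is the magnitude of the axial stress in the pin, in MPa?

Unrestrained expansion: δ_free = αΔT L = 17.1×10⁻⁶ × 96 × 1875 = 3.078 mm.
This is smaller than the 5 mm clearance, so the pin expands freely without reaching the stop — the stress is zero.

σ ≈ 0 MPa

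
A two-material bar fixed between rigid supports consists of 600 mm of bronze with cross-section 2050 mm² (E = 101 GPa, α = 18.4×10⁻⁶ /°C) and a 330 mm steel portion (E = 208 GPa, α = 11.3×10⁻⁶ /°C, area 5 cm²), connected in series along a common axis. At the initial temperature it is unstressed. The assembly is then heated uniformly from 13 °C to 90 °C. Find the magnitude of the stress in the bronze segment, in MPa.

With the walls removed the bar would change length by δ_free = Σ αᵢΔT Lᵢ = 18.4×10⁻⁶×77×600 + 11.3×10⁻⁶×77×330 = 1.137 mm.
Since the ends are fixed, an axial force P builds up, equal in every segment, with P · Σ Lᵢ/(AᵢEᵢ) = δ_free.
Σ Lᵢ/(AᵢEᵢ) = 600/(2050×101×10³) + 330/(500×208×10³) = 6.071×10⁻⁶ mm/N.
Hence P = δ_free / Σ(L/AE) = 1.137/6.071×10⁻⁶ = 187.3 kN (compressive).
σ_{bronze} = P / A = 187300 / 2050 = 91.38 MPa.

σ ≈ 91.4 MPa (compressive)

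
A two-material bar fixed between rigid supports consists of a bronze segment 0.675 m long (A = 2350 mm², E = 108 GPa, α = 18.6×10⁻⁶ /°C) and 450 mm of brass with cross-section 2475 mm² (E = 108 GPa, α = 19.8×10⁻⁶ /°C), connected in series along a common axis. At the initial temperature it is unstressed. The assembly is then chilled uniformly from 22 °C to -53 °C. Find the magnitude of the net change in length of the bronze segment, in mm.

If the supports were absent, the total length change would be Σ αᵢΔT Lᵢ = 18.6×10⁻⁶×75×675 + 19.8×10⁻⁶×75×450 = 1.61 mm.
The walls prevent any net length change, so an axial force P (same in every segment) develops. Compatibility: P · Σ Lᵢ/(AᵢEᵢ) = δ_free.
The series flexibility is Σ Lᵢ/(AᵢEᵢ) = 675/(2350×108×10³) + 450/(2475×108×10³) = 4.343×10⁻⁶ mm/N.
Hence P = δ_free / Σ(L/AE) = 1.61/4.343×10⁻⁶ = 370.7 kN (tensile).
For the bronze segment, free thermal change = 18.6×10⁻⁶×75×675 = 0.9416 mm and elastic change from P = 370700×675/(2350×108×10³) = 0.9858 mm; these oppose, so the net change is 0.0442 mm (segment lengthens).

|ΔL| ≈ 0.0442 mm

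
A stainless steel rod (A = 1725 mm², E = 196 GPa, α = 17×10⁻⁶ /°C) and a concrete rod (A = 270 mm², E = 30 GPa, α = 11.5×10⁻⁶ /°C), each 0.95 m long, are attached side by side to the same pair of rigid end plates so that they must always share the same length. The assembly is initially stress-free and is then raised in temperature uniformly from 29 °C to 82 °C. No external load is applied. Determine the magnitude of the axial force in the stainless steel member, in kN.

P ≈ 2.31 kN (compressive in the stainless steel)

Equilibrium of a rigid end plate with no external load gives equal and opposite internal forces ±P in the two members. Since α_{stainless steel} > α_{concrete}, heating drives the stainless steel into compression and the concrete into tension.
Compatibility of the two members (thermal + elastic change equal): (α₁ − α₂)ΔT = P·[1/(A₁E₁) + 1/(A₂E₂)].
|α₁ − α₂|·ΔT = 5.5×10⁻⁶ × 53 = 0.0002915.
1/(A₁E₁) + 1/(A₂E₂) = 1/(1725×196×10³) + 1/(270×30×10³) = 1.264×10⁻⁷ N⁻¹.
So P = 0.0002915 / 1.264×10⁻⁷ = 2.306 kN.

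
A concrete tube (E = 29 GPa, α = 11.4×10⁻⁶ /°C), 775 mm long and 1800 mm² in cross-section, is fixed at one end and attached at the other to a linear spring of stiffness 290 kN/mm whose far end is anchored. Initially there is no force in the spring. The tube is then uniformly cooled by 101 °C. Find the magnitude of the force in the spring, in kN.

P ≈ 48.8 kN

If the spring were absent the tube would shorten by αΔT L = 11.4×10⁻⁶ × 101 × 775 = 0.8923 mm.
Let P be the tensile force in the spring. The tube extends elastically by PL/(AE) and the spring stretches by P/k; together these equal δ_free.
So P = δ_free / [L/(AE) + 1/k] = 0.8923 / [ 775/(1800×29×10³) + 1/(290×10³) ].
P = 0.8923 / 1.83×10⁻⁵ = 48770 N.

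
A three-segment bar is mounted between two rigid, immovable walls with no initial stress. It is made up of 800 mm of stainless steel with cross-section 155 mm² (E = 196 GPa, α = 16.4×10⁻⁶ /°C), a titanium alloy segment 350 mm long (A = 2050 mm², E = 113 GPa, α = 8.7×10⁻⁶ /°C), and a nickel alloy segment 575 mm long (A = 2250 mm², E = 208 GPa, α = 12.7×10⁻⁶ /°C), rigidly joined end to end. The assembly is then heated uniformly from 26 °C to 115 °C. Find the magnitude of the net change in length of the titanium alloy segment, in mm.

With the walls removed the bar would change length by δ_free = Σ αᵢΔT Lᵢ = 16.4×10⁻⁶×89×800 + 8.7×10⁻⁶×89×350 + 12.7×10⁻⁶×89×575 = 2.089 mm.
The rigid supports impose zero overall length change; the single axial force P common to all segments must satisfy P Σ Lᵢ/(AᵢEᵢ) = δ_free.
Σ Lᵢ/(AᵢEᵢ) = 800/(155×196×10³) + 350/(2050×113×10³) + 575/(2250×208×10³) = 2.907×10⁻⁵ mm/N.
Hence P = δ_free / Σ(L/AE) = 2.089/2.907×10⁻⁵ = 71.84 kN (compressive).
For the titanium alloy segment, free thermal change = 8.7×10⁻⁶×89×350 = 0.271 mm and elastic change from P = 71840×350/(2050×113×10³) = 0.1085 mm; these oppose, so the net change is 0.162 mm (segment lengthens).

|ΔL| ≈ 0.162 mm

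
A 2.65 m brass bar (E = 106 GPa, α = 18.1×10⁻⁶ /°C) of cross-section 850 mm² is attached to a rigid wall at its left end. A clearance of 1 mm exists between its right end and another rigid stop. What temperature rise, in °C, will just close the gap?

The gap closes when αΔT L = 1 mm, since the bar is still unstressed at that instant.
ΔT = 1 / (18.1×10⁻⁶ × 2650) = 20.85 °C.

ΔT ≈ 20.8 °C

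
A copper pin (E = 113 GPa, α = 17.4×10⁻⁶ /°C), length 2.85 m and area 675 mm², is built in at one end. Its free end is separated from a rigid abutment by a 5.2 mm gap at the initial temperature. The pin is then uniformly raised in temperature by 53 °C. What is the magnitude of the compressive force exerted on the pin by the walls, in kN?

Free thermal elongation = αΔT L = 17.4×10⁻⁶ × 53 × 2850 = 2.628 mm.
This is smaller than the 5.2 mm clearance, so the pin expands freely without reaching the stop — the stress is zero.

P ≈ 0 kN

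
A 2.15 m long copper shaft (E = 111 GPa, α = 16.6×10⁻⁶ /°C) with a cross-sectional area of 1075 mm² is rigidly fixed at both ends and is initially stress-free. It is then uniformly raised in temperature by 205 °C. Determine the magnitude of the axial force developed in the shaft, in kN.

P ≈ 406 kN (compressive)

With zero net strain, σ = E·αΔT = 111 GPa × 16.6×10⁻⁶ × 205 = 377.7 MPa.
Then P = σA = 377.7 × 1075 mm² = 406.1 kN, compressive.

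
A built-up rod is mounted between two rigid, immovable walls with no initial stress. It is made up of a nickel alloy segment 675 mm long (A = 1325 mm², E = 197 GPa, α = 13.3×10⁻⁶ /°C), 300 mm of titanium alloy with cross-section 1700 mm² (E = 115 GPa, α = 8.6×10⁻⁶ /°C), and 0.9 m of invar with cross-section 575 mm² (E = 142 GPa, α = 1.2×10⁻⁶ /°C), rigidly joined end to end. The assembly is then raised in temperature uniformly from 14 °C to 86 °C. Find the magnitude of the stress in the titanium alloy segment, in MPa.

If the supports were absent, the total length change would be Σ αᵢΔT Lᵢ = 13.3×10⁻⁶×72×675 + 8.6×10⁻⁶×72×300 + 1.2×10⁻⁶×72×900 = 0.9099 mm.
Since the ends are fixed, an axial force P builds up, equal in every segment, with P · Σ Lᵢ/(AᵢEᵢ) = δ_free.
The series flexibility is Σ Lᵢ/(AᵢEᵢ) = 675/(1325×197×10³) + 300/(1700×115×10³) + 900/(575×142×10³) = 1.514×10⁻⁵ mm/N.
So P = 0.9099 / 1.514×10⁻⁵ = 60.09 kN, compressive.
σ_{titanium alloy} = P / A = 60090 / 1700 = 35.35 MPa.

σ ≈ 35.3 MPa (compressive)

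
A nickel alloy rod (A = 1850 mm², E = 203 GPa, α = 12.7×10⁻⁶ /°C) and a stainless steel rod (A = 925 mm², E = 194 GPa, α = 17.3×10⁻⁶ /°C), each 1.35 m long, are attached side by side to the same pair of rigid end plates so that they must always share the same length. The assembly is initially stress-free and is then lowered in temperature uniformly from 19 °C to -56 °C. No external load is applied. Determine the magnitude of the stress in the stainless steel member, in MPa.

Equilibrium of a rigid end plate with no external load gives equal and opposite internal forces ±P in the two members. Since α_{stainless steel} > α_{nickel alloy}, cooling drives the stainless steel into tension and the nickel alloy into compression.
Equating the net (thermal + elastic) strains gives |α₁ − α₂|·ΔT = P·[1/(A₁E₁) + 1/(A₂E₂)].
|α₁ − α₂|·ΔT = 4.6×10⁻⁶ × 75 = 0.000345.
1/(A₁E₁) + 1/(A₂E₂) = 1/(1850×203×10³) + 1/(925×194×10³) = 8.235×10⁻⁹ N⁻¹.
So P = 0.000345 / 8.235×10⁻⁹ = 41.89 kN.
σ_{stainless steel} = P/A₂ = 41890/925 = 45.29 MPa, tensile.

σ ≈ 45.3 MPa (tensile)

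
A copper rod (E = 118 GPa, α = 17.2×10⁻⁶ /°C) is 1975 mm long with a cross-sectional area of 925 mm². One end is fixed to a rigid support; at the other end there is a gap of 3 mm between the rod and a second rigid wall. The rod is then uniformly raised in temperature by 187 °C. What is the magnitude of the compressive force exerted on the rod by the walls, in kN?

P ≈ 185 kN

Unrestrained expansion: δ_free = αΔT L = 17.2×10⁻⁶ × 187 × 1975 = 6.352 mm.
This exceeds the 3 mm gap, so the wall pushes back. The portion of expansion that must be recovered elastically is δ_free − gap = 6.352 − 3 = 3.352 mm.
Compatibility: PL/(AE) = 3.352 mm, so σ = P/A = E × (3.352/1975) = 200.3 MPa.
P = σA = 200.3 × 925 = 185.3 kN.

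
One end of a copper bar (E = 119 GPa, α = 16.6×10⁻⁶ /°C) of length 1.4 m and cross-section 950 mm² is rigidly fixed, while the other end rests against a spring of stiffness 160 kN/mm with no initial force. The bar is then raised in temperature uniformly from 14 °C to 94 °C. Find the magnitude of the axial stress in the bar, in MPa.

The unrestrained thermal change is αΔT L = 16.6×10⁻⁶ × 80 × 1400 = 1.859 mm.
With a force P in the spring, the elastic change of the bar is PL/(AE) and that of the spring is P/k; compatibility requires their sum to equal δ_free.
So P = δ_free / [L/(AE) + 1/k] = 1.859 / [ 1400/(950×119×10³) + 1/(160×10³) ].
P = 1.859 / 1.863×10⁻⁵ = 99780 N.
σ = P/A = 99780/950 = 105 MPa.

σ ≈ 105 MPa (compressive)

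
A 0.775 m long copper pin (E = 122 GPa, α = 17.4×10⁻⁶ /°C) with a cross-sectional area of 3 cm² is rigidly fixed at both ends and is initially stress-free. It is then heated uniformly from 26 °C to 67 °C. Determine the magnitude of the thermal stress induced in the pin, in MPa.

The supports are rigid, so the total axial strain is zero. The restrained thermal strain is ε = αΔT = 17.4×10⁻⁶ × 41 = 713.4×10⁻⁶.
σ = EαΔT = 122×10³ × 17.4×10⁻⁶ × 41 = 87.03 MPa (compressive; the pin is trying to expand).

σ ≈ 87 MPa (compressive)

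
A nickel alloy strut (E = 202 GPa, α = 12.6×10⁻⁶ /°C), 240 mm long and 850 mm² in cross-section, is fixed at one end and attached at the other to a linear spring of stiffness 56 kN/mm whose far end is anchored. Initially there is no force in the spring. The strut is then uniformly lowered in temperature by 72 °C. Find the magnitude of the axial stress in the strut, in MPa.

σ ≈ 13.3 MPa (tensile)

Free thermal contraction: δ_free = αΔT L = 12.6×10⁻⁶ × 72 × 240 = 0.2177 mm.
Let P be the tensile force in the spring. The strut extends elastically by PL/(AE) and the spring stretches by P/k; together these equal δ_free.
So P = δ_free / [L/(AE) + 1/k] = 0.2177 / [ 240/(850×202×10³) + 1/(56×10³) ].
P = 0.2177 / 1.925×10⁻⁵ = 11310 N.
σ = P/A = 11310/850 = 13.3 MPa.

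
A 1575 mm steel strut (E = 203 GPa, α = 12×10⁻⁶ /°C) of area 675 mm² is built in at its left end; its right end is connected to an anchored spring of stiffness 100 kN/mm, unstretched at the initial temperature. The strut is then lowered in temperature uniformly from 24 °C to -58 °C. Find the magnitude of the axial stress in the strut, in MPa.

σ ≈ 107 MPa (tensile)

The unrestrained thermal change is αΔT L = 12×10⁻⁶ × 82 × 1575 = 1.55 mm.
Let P be the tensile force in the spring. The strut extends elastically by PL/(AE) and the spring stretches by P/k; together these equal δ_free.
So P = δ_free / [L/(AE) + 1/k] = 1.55 / [ 1575/(675×203×10³) + 1/(100×10³) ].
P = 1.55 / 2.149×10⁻⁵ = 72100 N.
σ = P/A = 72100/675 = 106.8 MPa.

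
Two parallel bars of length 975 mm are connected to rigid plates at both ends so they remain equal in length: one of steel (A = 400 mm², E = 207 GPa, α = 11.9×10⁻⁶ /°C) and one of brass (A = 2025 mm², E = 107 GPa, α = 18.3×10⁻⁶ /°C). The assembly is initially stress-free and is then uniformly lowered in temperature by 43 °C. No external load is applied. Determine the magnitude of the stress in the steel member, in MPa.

σ ≈ 41.2 MPa (compressive)

Both members must finish at the same length. With the larger α, the brass tends to over-contract; the plates restrain it, putting the brass in tension and the steel in compression. With no external load the two internal forces are equal and opposite, magnitude P.
Equating the net (thermal + elastic) strains gives |α₁ − α₂|·ΔT = P·[1/(A₁E₁) + 1/(A₂E₂)].
|α₁ − α₂|·ΔT = 6.4×10⁻⁶ × 43 = 0.0002752.
1/(A₁E₁) + 1/(A₂E₂) = 1/(400×207×10³) + 1/(2025×107×10³) = 1.669×10⁻⁸ N⁻¹.
So P = 0.0002752 / 1.669×10⁻⁸ = 16.49 kN.
σ_{steel} = P/A₁ = 16490/400 = 41.22 MPa, compressive.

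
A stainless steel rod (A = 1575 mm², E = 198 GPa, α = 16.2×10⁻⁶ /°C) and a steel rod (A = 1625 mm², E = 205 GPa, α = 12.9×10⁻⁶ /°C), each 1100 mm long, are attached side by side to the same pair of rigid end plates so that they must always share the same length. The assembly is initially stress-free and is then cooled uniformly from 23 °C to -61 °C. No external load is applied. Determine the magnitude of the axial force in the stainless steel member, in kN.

P ≈ 44.6 kN (tensile in the stainless steel)

Both members must finish at the same length. With the larger α, the stainless steel tends to over-contract; the plates restrain it, putting the stainless steel in tension and the steel in compression. With no external load the two internal forces are equal and opposite, magnitude P.
Setting the final lengths equal and cancelling L: (α₁ − α₂)ΔT = P/(A₁E₁) + P/(A₂E₂).
|α₁ − α₂|·ΔT = 3.3×10⁻⁶ × 84 = 0.0002772.
1/(A₁E₁) + 1/(A₂E₂) = 1/(1575×198×10³) + 1/(1625×205×10³) = 6.209×10⁻⁹ N⁻¹.
So P = 0.0002772 / 6.209×10⁻⁹ = 44.65 kN.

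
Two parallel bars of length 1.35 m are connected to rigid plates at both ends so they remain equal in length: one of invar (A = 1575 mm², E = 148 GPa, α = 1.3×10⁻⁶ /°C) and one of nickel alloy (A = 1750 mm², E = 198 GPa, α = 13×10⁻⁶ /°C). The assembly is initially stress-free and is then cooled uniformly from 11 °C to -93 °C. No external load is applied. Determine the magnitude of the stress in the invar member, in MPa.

σ ≈ 108 MPa (compressive)

Both members must finish at the same length. With the larger α, the nickel alloy tends to over-contract; the plates restrain it, putting the nickel alloy in tension and the invar in compression. With no external load the two internal forces are equal and opposite, magnitude P.
Equating the net (thermal + elastic) strains gives |α₁ − α₂|·ΔT = P·[1/(A₁E₁) + 1/(A₂E₂)].
|α₁ − α₂|·ΔT = 11.7×10⁻⁶ × 104 = 0.001217.
1/(A₁E₁) + 1/(A₂E₂) = 1/(1575×148×10³) + 1/(1750×198×10³) = 7.176×10⁻⁹ N⁻¹.
P = 0.001217 / 7.176×10⁻⁹ = 169600 N = 169.6 kN.
σ_{invar} = P/A₁ = 169600/1575 = 107.7 MPa, compressive.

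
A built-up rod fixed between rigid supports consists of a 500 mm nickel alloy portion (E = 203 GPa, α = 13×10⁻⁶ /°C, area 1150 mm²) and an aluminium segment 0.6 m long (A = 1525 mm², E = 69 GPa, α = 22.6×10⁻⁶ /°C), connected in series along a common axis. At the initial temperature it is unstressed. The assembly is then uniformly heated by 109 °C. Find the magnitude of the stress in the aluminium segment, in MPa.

With the walls removed the bar would change length by δ_free = Σ αᵢΔT Lᵢ = 13×10⁻⁶×109×500 + 22.6×10⁻⁶×109×600 = 2.187 mm.
The walls prevent any net length change, so an axial force P (same in every segment) develops. Compatibility: P · Σ Lᵢ/(AᵢEᵢ) = δ_free.
Σ Lᵢ/(AᵢEᵢ) = 500/(1150×203×10³) + 600/(1525×69×10³) = 7.844×10⁻⁶ mm/N.
P = 2.187 / 7.844×10⁻⁶ = 278800 N = 278.8 kN, compressive.
σ_{aluminium} = P / A = 278800 / 1525 = 182.8 MPa.

σ ≈ 183 MPa (compressive)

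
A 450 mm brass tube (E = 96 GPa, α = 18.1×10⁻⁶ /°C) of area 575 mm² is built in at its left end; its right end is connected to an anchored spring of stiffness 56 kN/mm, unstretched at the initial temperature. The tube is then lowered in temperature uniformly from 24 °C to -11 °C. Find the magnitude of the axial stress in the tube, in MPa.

The unrestrained thermal change is αΔT L = 18.1×10⁻⁶ × 35 × 450 = 0.2851 mm.
Let P be the tensile force in the spring. The tube extends elastically by PL/(AE) and the spring stretches by P/k; together these equal δ_free.
P [ L/(AE) + 1/k ] = δ_free → P [ 450/(575×96×10³) + 1/(56×10³) ] = 0.2851.
P = 0.2851 / 2.601×10⁻⁵ = 10960 N.
σ = P/A = 10960/575 = 19.06 MPa.

σ ≈ 19.1 MPa (tensile)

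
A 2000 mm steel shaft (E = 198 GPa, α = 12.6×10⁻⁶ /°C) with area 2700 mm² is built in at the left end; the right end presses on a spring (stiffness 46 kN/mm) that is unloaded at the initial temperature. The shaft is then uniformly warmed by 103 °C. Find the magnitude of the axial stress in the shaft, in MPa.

σ ≈ 37.7 MPa (compressive)

The unrestrained thermal change is αΔT L = 12.6×10⁻⁶ × 103 × 2000 = 2.596 mm.
With a force P in the spring, the elastic change of the shaft is PL/(AE) and that of the spring is P/k; compatibility requires their sum to equal δ_free.
P [ L/(AE) + 1/k ] = δ_free → P [ 2000/(2700×198×10³) + 1/(46×10³) ] = 2.596.
P = 2.596 / 2.548×10⁻⁵ = 101900 N.
σ = P/A = 101900/2700 = 37.73 MPa.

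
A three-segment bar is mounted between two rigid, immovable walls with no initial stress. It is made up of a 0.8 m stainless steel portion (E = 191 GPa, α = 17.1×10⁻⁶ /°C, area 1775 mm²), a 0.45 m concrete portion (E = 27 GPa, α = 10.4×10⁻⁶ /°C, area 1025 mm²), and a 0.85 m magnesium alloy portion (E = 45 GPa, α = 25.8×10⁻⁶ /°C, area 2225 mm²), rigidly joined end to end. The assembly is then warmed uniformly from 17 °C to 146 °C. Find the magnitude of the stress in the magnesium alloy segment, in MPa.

If the supports were absent, the total length change would be Σ αᵢΔT Lᵢ = 17.1×10⁻⁶×129×800 + 10.4×10⁻⁶×129×450 + 25.8×10⁻⁶×129×850 = 5.197 mm.
Since the ends are fixed, an axial force P builds up, equal in every segment, with P · Σ Lᵢ/(AᵢEᵢ) = δ_free.
The series flexibility is Σ Lᵢ/(AᵢEᵢ) = 800/(1775×191×10³) + 450/(1025×27×10³) + 850/(2225×45×10³) = 2.711×10⁻⁵ mm/N.
So P = 5.197 / 2.711×10⁻⁵ = 191.7 kN, compressive.
σ_{magnesium alloy} = P / A = 191700 / 2225 = 86.17 MPa.

σ ≈ 86.2 MPa (compressive)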